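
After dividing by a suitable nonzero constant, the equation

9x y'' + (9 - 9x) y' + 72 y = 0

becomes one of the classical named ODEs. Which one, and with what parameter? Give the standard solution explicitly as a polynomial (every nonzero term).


All three coefficients share the factor 9; dividing through by 9 gives  x y'' + (1 - x) y' + 8 y = 0.
This matches the Laguerre equation x y'' + (1 - x) y' + n y = 0 with n = 8; the polynomial solution is L_8(x).
With y = sum_k a_k x^k, matching x^k gives (k+1)k a_{k+1} + (k+1) a_{k+1} - k a_k + n a_k = 0, i.e. (k+1)^2 a_{k+1} = (k - n) a_k = (k - 8) a_k. The right side vanishes at k = 8, so the series terminates at degree 8.
Standard normalization L_n(0) = 1 gives a_0 = 1. Work upward with a_{k+1} = (k - 8) a_k / (k+1)^2:
  a_1 = (0 - 8)(1) / 1^2 = -8/1 = -8
  a_2 = (1 - 8)(-8) / 2^2 = 56/4 = 14
  a_3 = (2 - 8)(14) / 3^2 = -84/9 = -28/3
  a_4 = (3 - 8)(-28/3) / 4^2 = (140/3)/16 = 35/12
  a_5 = (4 - 8)(35/12) / 5^2 = (-35/3)/25 = -7/15
  a_6 = (5 - 8)(-7/15) / 6^2 = (7/5)/36 = 7/180
  a_7 = (6 - 8)(7/180) / 7^2 = (-7/90)/49 = -1/630
  a_8 = (7 - 8)(-1/630) / 8^2 = (1/630)/64 = 1/40320
Hence L_8(x) = x^8/40320 - x^7/630 + 7 x^6/180 - 7 x^5/15 + 35 x^4/12 - 28 x^3/3 + 14 x^2 - 8 x + 1.

L_8(x); series = x^8/40320 - x^7/630 + 7 x^6/180 - 7 x^5/15 + 35 x^4/12 - 28 x^3/3 + 14 x^2 - 8 x + 1


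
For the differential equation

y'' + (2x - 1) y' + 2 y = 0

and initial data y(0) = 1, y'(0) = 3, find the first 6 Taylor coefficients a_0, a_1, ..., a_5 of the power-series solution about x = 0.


Ansatz: y(x) = sum_{n>=0} a_n x^n, so y'(x) = sum_{n>=1} n a_n x^(n-1) and y''(x) = sum_{n>=2} n(n-1) a_n x^(n-2).
Substitute into P(x) y'' + Q(x) y' + R(x) y = 0 with P(x) = 1, Q(x) = 2x - 1, R(x) = 2, and match powers of x.
Initial conditions: a_0 = 1, a_1 = 3.
Setting the coefficient of each power of x to zero and solving order by order (substituting the coefficients already found):
  x^0: 2 a_2 - a_1 + 2 a_0 = 0  ->  2 a_2 = a_1 - 2 a_0 = 1  ->  a_2 = 1/2
  x^1: 6 a_3 - 2 a_2 + 4 a_1 = 0  ->  6 a_3 = 2 a_2 - 4 a_1 = -11  ->  a_3 = -11/6
  x^2: 12 a_4 - 3 a_3 + 6 a_2 = 0  ->  12 a_4 = 3 a_3 - 6 a_2 = -17/2  ->  a_4 = -17/24
  x^3: 20 a_5 - 4 a_4 + 8 a_3 = 0  ->  20 a_5 = 4 a_4 - 8 a_3 = 71/6  ->  a_5 = 71/120
Truncated series: y(x) = 1 + 3 x + (1/2) x^2 - (11/6) x^3 - (17/24) x^4 + (71/120) x^5 + O(x^6).

a_0 = 1; a_1 = 3; a_2 = 1/2; a_3 = -11/6; a_4 = -17/24; a_5 = 71/120


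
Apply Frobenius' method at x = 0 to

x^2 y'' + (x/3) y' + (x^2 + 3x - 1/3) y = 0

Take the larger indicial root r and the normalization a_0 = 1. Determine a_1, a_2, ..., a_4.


Write in Frobenius form y'' + (p(x)/x) y' + (q(x)/x^2) y = 0:
  p(x) = 1/3,  q(x) = x^2 + 3x - 1/3.
Indicial equation: r(r-1) + (1/3) r + (-1/3) = 0 -> roots r_1 = 1, r_2 = -1/3.
Take r = r_1 = 1. Let y(x) = x^r sum_{n>=0} a_n x^n with a_0 = 1.
Substitute y = x^r sum a_n x^n and match x^{r+n}. The recurrence is
  D(n) a_n + 3 a_{n-1} + 1 a_{n-2} = 0,  where D(n) = (r+n)(r+n-1) + (1/3)(r+n) + (-1/3).
  a_n = [-3 a_{n-1} - 1 a_{n-2}] / D(n).
Since the indicial polynomial factors as (r - r_1)(r - r_2), D(n) = (r_1 + n - r_1)(r_1 + n - r_2) = n(n + 4/3).
Evaluating step by step (a_0 = 1):
  n = 1: D(1) = 1(1 + 4/3) = 7/3; numerator = -3(1) = -3; a_1 = (-3)/(7/3) = -9/7
  n = 2: D(2) = 2(2 + 4/3) = 20/3; numerator = -3(-9/7) - 1(1) = 20/7; a_2 = (20/7)/(20/3) = 3/7
  n = 3: D(3) = 3(3 + 4/3) = 13; numerator = -3(3/7) - 1(-9/7) = 0; a_3 = (0)/(13) = 0
  n = 4: D(4) = 4(4 + 4/3) = 64/3; numerator = -3(0) - 1(3/7) = -3/7; a_4 = (-3/7)/(64/3) = -9/448

r = 1; a_0 = 1; a_1 = -9/7; a_2 = 3/7; a_3 = 0; a_4 = -9/448


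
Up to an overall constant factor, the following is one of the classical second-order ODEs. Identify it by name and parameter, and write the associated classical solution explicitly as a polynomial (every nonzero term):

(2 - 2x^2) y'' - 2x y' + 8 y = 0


All three coefficients share the factor 2; dividing through by 2 gives  (1 - x^2) y'' - x y' + 4 y = 0.
This matches the Chebyshev equation (1 - x^2) y'' - x y' + n^2 y = 0 (note the -x y' term, not -2x y') with n^2 = 4, so n = 2; the polynomial solution is T_2(x).
With y = sum_k a_k x^k, matching x^k gives (k+2)(k+1) a_{k+2} = (k^2 - n^2) a_k = (k - 2)(k + 2) a_k. The right side vanishes at k = 2, so the series with the parity of 2 terminates at degree 2.
Standard normalization: leading coefficient of T_n is 2^(n-1), so a_2 = 2^1 = 2. Work downward with a_k = (k+1)(k+2) a_{k+2} / ((k - 2)(k + 2)):
  a_0 = (1)(2)(2) / ((0 - 2)(0 + 2)) = 4/(-4) = -1
Hence T_2(x) = 2 x^2 - 1.

T_2(x); series = 2 x^2 - 1


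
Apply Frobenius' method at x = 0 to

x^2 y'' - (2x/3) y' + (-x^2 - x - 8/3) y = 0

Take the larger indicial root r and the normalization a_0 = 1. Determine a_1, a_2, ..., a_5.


Write in Frobenius form y'' + (p(x)/x) y' + (q(x)/x^2) y = 0:
  p(x) = -2/3,  q(x) = -x^2 - x - 8/3.
Indicial equation: r(r-1) + (-2/3) r + (-8/3) = 0 -> roots r_1 = 8/3, r_2 = -1.
Take r = r_1 = 8/3. Let y(x) = x^r sum_{n>=0} a_n x^n with a_0 = 1.
Substitute y = x^r sum a_n x^n and match x^{r+n}. The recurrence is
  D(n) a_n - 1 a_{n-1} - 1 a_{n-2} = 0,  where D(n) = (r+n)(r+n-1) + (-2/3)(r+n) + (-8/3).
  a_n = [1 a_{n-1} + 1 a_{n-2}] / D(n).
Since the indicial polynomial factors as (r - r_1)(r - r_2), D(n) = (r_1 + n - r_1)(r_1 + n - r_2) = n(n + 11/3).
Evaluating step by step (a_0 = 1):
  n = 1: D(1) = 1(1 + 11/3) = 14/3; numerator = 1(1) = 1; a_1 = (1)/(14/3) = 3/14
  n = 2: D(2) = 2(2 + 11/3) = 34/3; numerator = 1(3/14) + 1(1) = 17/14; a_2 = (17/14)/(34/3) = 3/28
  n = 3: D(3) = 3(3 + 11/3) = 20; numerator = 1(3/28) + 1(3/14) = 9/28; a_3 = (9/28)/(20) = 9/560
  n = 4: D(4) = 4(4 + 11/3) = 92/3; numerator = 1(9/560) + 1(3/28) = 69/560; a_4 = (69/560)/(92/3) = 9/2240
  n = 5: D(5) = 5(5 + 11/3) = 130/3; numerator = 1(9/2240) + 1(9/560) = 9/448; a_5 = (9/448)/(130/3) = 27/58240

r = 8/3; a_0 = 1; a_1 = 3/14; a_2 = 3/28; a_3 = 9/560; a_4 = 9/2240; a_5 = 27/58240


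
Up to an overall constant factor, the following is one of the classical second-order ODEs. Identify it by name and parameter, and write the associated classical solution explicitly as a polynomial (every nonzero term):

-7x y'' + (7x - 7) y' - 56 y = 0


All three coefficients share the factor -7; dividing through by -7 gives  x y'' + (1 - x) y' + 8 y = 0.
This matches the Laguerre equation x y'' + (1 - x) y' + n y = 0 with n = 8; the polynomial solution is L_8(x).
With y = sum_k a_k x^k, matching x^k gives (k+1)k a_{k+1} + (k+1) a_{k+1} - k a_k + n a_k = 0, i.e. (k+1)^2 a_{k+1} = (k - n) a_k = (k - 8) a_k. The right side vanishes at k = 8, so the series terminates at degree 8.
Standard normalization L_n(0) = 1 gives a_0 = 1. Work upward with a_{k+1} = (k - 8) a_k / (k+1)^2:
  a_1 = (0 - 8)(1) / 1^2 = -8/1 = -8
  a_2 = (1 - 8)(-8) / 2^2 = 56/4 = 14
  a_3 = (2 - 8)(14) / 3^2 = -84/9 = -28/3
  a_4 = (3 - 8)(-28/3) / 4^2 = (140/3)/16 = 35/12
  a_5 = (4 - 8)(35/12) / 5^2 = (-35/3)/25 = -7/15
  a_6 = (5 - 8)(-7/15) / 6^2 = (7/5)/36 = 7/180
  a_7 = (6 - 8)(7/180) / 7^2 = (-7/90)/49 = -1/630
  a_8 = (7 - 8)(-1/630) / 8^2 = (1/630)/64 = 1/40320
Hence L_8(x) = x^8/40320 - x^7/630 + 7 x^6/180 - 7 x^5/15 + 35 x^4/12 - 28 x^3/3 + 14 x^2 - 8 x + 1.

L_8(x); series = x^8/40320 - x^7/630 + 7 x^6/180 - 7 x^5/15 + 35 x^4/12 - 28 x^3/3 + 14 x^2 - 8 x + 1


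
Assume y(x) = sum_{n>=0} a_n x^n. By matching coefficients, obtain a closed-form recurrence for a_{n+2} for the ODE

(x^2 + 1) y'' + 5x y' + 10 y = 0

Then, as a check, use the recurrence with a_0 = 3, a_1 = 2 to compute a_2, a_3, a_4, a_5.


Substitute y = sum_n a_n x^n.
(1 + 1 x^2) y'' contributes (n+2)(n+1) a_{n+2} + n(n-1) a_n at x^n.
5 x y'(x) contributes 5 n a_n at x^n.
10 y(x) contributes 10 a_n at x^n.
Matching x^n: (n+2)(n+1) a_{n+2} + (n(n-1) + 5 n + 10) a_n = 0.
Thus a_{n+2} = (-n(n-1) - 5 n - 10) / ((n+1)(n+2)) * a_n.

Check with a_0 = 3, a_1 = 2 (apply the recurrence for n = 0, 1, 2, 3): a_0 = 3, a_1 = 2, a_2 = -15, a_3 = -5, a_4 = 55/2, a_5 = 31/4.

a_(n+2) = (-n(n-1) - 5 n - 10) / ((n+1)(n+2)) * a_n; check: a_0 = 3, a_1 = 2, a_2 = -15, a_3 = -5, a_4 = 55/2, a_5 = 31/4


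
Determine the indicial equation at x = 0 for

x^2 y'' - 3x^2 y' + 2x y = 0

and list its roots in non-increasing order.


Divide by x^2 to reach normal form y'' + P_1(x) y' + P_2(x) y = 0 with P_1(x) = -3 and P_2(x) = 2/x.
x = 0 is a singular point because the y-coefficient 2/x has a pole at x = 0.
It is a regular singular point because x P_1(x) = p(x) = -3x and x^2 P_2(x) = q(x) = 2x are polynomials, hence analytic at x = 0.
p(0) = 0,  q(0) = 0.
Indicial equation: r(r-1) + p(0) r + q(0) = 0, i.e. r^2 + (p(0) - 1) r + q(0) = 0, i.e. r^2 - 1 r = 0.
Discriminant: (-1)^2 - 4(0) = 1, so r = (1 ± 1)/2.
Solving: r_1 = 1, r_2 = 0.

indicial: r^2 - 1 r = 0; roots r_1 = 1, r_2 = 0


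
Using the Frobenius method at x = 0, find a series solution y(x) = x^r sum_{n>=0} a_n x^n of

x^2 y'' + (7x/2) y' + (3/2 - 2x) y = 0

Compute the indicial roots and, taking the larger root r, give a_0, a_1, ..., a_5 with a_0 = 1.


Write in Frobenius form y'' + (p(x)/x) y' + (q(x)/x^2) y = 0:
  p(x) = 7/2,  q(x) = 3/2 - 2x.
Indicial equation: r(r-1) + (7/2) r + (3/2) = 0 -> roots r_1 = -1, r_2 = -3/2.
Take r = r_1 = -1. Let y(x) = x^r sum_{n>=0} a_n x^n with a_0 = 1.
Substitute y = x^r sum a_n x^n and match x^{r+n}. The recurrence is
  D(n) a_n - 2 a_{n-1} = 0,  where D(n) = (r+n)(r+n-1) + (7/2)(r+n) + (3/2).
  a_n = 2 / D(n) * a_{n-1}.
Since the indicial polynomial factors as (r - r_1)(r - r_2), D(n) = (r_1 + n - r_1)(r_1 + n - r_2) = n(n + 1/2).
Evaluating step by step (a_0 = 1):
  n = 1: D(1) = 1(1 + 1/2) = 3/2; numerator = 2(1) = 2; a_1 = (2)/(3/2) = 4/3
  n = 2: D(2) = 2(2 + 1/2) = 5; numerator = 2(4/3) = 8/3; a_2 = (8/3)/(5) = 8/15
  n = 3: D(3) = 3(3 + 1/2) = 21/2; numerator = 2(8/15) = 16/15; a_3 = (16/15)/(21/2) = 32/315
  n = 4: D(4) = 4(4 + 1/2) = 18; numerator = 2(32/315) = 64/315; a_4 = (64/315)/(18) = 32/2835
  n = 5: D(5) = 5(5 + 1/2) = 55/2; numerator = 2(32/2835) = 64/2835; a_5 = (64/2835)/(55/2) = 128/155925

r = -1; a_0 = 1; a_1 = 4/3; a_2 = 8/15; a_3 = 32/315; a_4 = 32/2835; a_5 = 128/155925


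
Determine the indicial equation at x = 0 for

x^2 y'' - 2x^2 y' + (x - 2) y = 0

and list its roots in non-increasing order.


Divide by x^2 to reach normal form y'' + P_1(x) y' + P_2(x) y = 0 with P_1(x) = -2 and P_2(x) = 1/x - 2/x^2.
x = 0 is a singular point because the y-coefficient 1/x - 2/x^2 has a pole at x = 0.
It is a regular singular point because x P_1(x) = p(x) = -2x and x^2 P_2(x) = q(x) = x - 2 are polynomials, hence analytic at x = 0.
p(0) = 0,  q(0) = -2.
Indicial equation: r(r-1) + p(0) r + q(0) = 0, i.e. r^2 + (p(0) - 1) r + q(0) = 0, i.e. r^2 - 1 r - 2 = 0.
Discriminant: (-1)^2 - 4(-2) = 9, so r = (1 ± 3)/2.
Solving: r_1 = 2, r_2 = -1.

indicial: r^2 - 1 r - 2 = 0; roots r_1 = 2, r_2 = -1


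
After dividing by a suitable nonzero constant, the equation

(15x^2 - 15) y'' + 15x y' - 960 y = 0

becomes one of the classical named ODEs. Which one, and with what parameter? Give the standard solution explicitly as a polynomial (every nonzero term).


All three coefficients share the factor -15; dividing through by -15 gives  (1 - x^2) y'' - x y' + 64 y = 0.
This matches the Chebyshev equation (1 - x^2) y'' - x y' + n^2 y = 0 (note the -x y' term, not -2x y') with n^2 = 64, so n = 8; the polynomial solution is T_8(x).
With y = sum_k a_k x^k, matching x^k gives (k+2)(k+1) a_{k+2} = (k^2 - n^2) a_k = (k - 8)(k + 8) a_k. The right side vanishes at k = 8, so the series with the parity of 8 terminates at degree 8.
Standard normalization: leading coefficient of T_n is 2^(n-1), so a_8 = 2^7 = 128. Work downward with a_k = (k+1)(k+2) a_{k+2} / ((k - 8)(k + 8)):
  a_6 = (7)(8)(128) / ((6 - 8)(6 + 8)) = 7168/(-28) = -256
  a_4 = (5)(6)(-256) / ((4 - 8)(4 + 8)) = -7680/(-48) = 160
  a_2 = (3)(4)(160) / ((2 - 8)(2 + 8)) = 1920/(-60) = -32
  a_0 = (1)(2)(-32) / ((0 - 8)(0 + 8)) = -64/(-64) = 1
Hence T_8(x) = 128 x^8 - 256 x^6 + 160 x^4 - 32 x^2 + 1.

T_8(x); series = 128 x^8 - 256 x^6 + 160 x^4 - 32 x^2 + 1


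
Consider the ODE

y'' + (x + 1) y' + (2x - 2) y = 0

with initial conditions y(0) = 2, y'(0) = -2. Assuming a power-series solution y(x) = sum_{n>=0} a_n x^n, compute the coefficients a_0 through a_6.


Ansatz: y(x) = sum_{n>=0} a_n x^n, so y'(x) = sum_{n>=1} n a_n x^(n-1) and y''(x) = sum_{n>=2} n(n-1) a_n x^(n-2).
Substitute into P(x) y'' + Q(x) y' + R(x) y = 0 with P(x) = 1, Q(x) = x + 1, R(x) = 2x - 2, and match powers of x.
Initial conditions: a_0 = 2, a_1 = -2.
Setting the coefficient of each power of x to zero and solving order by order (substituting the coefficients already found):
  x^0: 2 a_2 + a_1 - 2 a_0 = 0  ->  2 a_2 = -a_1 + 2 a_0 = 6  ->  a_2 = 3
  x^1: 6 a_3 + 2 a_2 - a_1 + 2 a_0 = 0  ->  6 a_3 = -2 a_2 + a_1 - 2 a_0 = -12  ->  a_3 = -2
  x^2: 12 a_4 + 3 a_3 + 2 a_1 = 0  ->  12 a_4 = -3 a_3 - 2 a_1 = 10  ->  a_4 = 5/6
  x^3: 20 a_5 + 4 a_4 + a_3 + 2 a_2 = 0  ->  20 a_5 = -4 a_4 - a_3 - 2 a_2 = -22/3  ->  a_5 = -11/30
  x^4: 30 a_6 + 5 a_5 + 2 a_4 + 2 a_3 = 0  ->  30 a_6 = -5 a_5 - 2 a_4 - 2 a_3 = 25/6  ->  a_6 = 5/36
Truncated series: y(x) = 2 - 2 x + 3 x^2 - 2 x^3 + (5/6) x^4 - (11/30) x^5 + (5/36) x^6 + O(x^7).

a_0 = 2; a_1 = -2; a_2 = 3; a_3 = -2; a_4 = 5/6; a_5 = -11/30; a_6 = 5/36


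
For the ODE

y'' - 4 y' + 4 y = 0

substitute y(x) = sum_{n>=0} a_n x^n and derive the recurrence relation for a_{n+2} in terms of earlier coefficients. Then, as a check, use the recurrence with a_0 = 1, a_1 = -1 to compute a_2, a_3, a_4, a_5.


Substitute y = sum_n a_n x^n.
y''(x) has coefficient (n+2)(n+1) a_{n+2} at x^n;
-4 y'(x) has coefficient -4 (n+1) a_{n+1} at x^n;
4 y(x) has coefficient 4 a_n at x^n.
Matching x^n: (n+2)(n+1) a_{n+2} - 4 (n+1) a_{n+1} + 4 a_n = 0.
Thus a_{n+2} = [4 (n+1) a_{n+1} - 4 a_n] / ((n+1)(n+2)).

Check with a_0 = 1, a_1 = -1 (apply the recurrence for n = 0, 1, 2, 3): a_0 = 1, a_1 = -1, a_2 = -4, a_3 = -14/3, a_4 = -10/3, a_5 = -26/15.

a_(n+2) = [4 (n+1) a_(n+1) - 4 a_n] / ((n+1)(n+2)); check: a_0 = 1, a_1 = -1, a_2 = -4, a_3 = -14/3, a_4 = -10/3, a_5 = -26/15


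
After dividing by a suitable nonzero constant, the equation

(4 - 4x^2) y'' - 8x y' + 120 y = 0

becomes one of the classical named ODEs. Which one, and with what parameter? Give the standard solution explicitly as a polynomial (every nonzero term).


All three coefficients share the factor 4; dividing through by 4 gives  (1 - x^2) y'' - 2x y' + 30 y = 0.
This matches the Legendre equation (1 - x^2) y'' - 2x y' + n(n+1) y = 0 (note the -2x y' term) with n(n+1) = 30, so n = 5; the polynomial solution is P_5(x).
With y = sum_k a_k x^k, matching x^k gives (k+2)(k+1) a_{k+2} = [k(k+1) - n(n+1)] a_k = (k - 5)(k + 6) a_k. The right side vanishes at k = 5, so the series with the parity of 5 terminates at degree 5.
Standard normalization (P_n(1) = 1): leading coefficient (2n)!/(2^n (n!)^2) = 3628800/(32*14400) = 63/8, so a_5 = 63/8. Work downward with a_k = (k+1)(k+2) a_{k+2} / ((k - 5)(k + 6)):
  a_3 = (4)(5)(63/8) / ((3 - 5)(3 + 6)) = (315/2)/(-18) = -35/4
  a_1 = (2)(3)(-35/4) / ((1 - 5)(1 + 6)) = (-105/2)/(-28) = 15/8
Hence P_5(x) = 63 x^5/8 - 35 x^3/4 + 15 x/8.

P_5(x); series = 63 x^5/8 - 35 x^3/4 + 15 x/8


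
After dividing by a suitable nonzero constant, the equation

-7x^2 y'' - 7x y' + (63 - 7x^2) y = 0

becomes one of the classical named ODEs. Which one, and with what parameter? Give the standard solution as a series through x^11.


All three coefficients share the factor -7; dividing through by -7 gives  x^2 y'' + x y' + (x^2 - 9) y = 0.
This matches the Bessel equation x^2 y'' + x y' + (x^2 - nu^2) y = 0 with nu^2 = 9, so nu = 3; the solution bounded at x = 0 is J_3(x).
Frobenius at x = 0: indicial roots ±nu; for r = nu the recurrence k(k + 2nu) c_k = -c_{k-2} gives the standard series J_nu(x) = sum_{k>=0} (-1)^k / (k! (k+nu)!) (x/2)^(2k+nu). Evaluate the first 5 terms:
  k = 0: (-1)^0 / (0! * 3! * 2^3) x^3 = 1/(1*6*8) x^3 = (1/48) x^3
  k = 1: (-1)^1 / (1! * 4! * 2^5) x^5 = -1/(1*24*32) x^5 = (-1/768) x^5
  k = 2: (-1)^2 / (2! * 5! * 2^7) x^7 = 1/(2*120*128) x^7 = (1/30720) x^7
  k = 3: (-1)^3 / (3! * 6! * 2^9) x^9 = -1/(6*720*512) x^9 = (-1/2211840) x^9
  k = 4: (-1)^4 / (4! * 7! * 2^11) x^11 = 1/(24*5040*2048) x^11 = (1/247726080) x^11
Hence J_3(x) = x^11/247726080 - x^9/2211840 + x^7/30720 - x^5/768 + x^3/48 + ....

J_3(x); series = x^11/247726080 - x^9/2211840 + x^7/30720 - x^5/768 + x^3/48


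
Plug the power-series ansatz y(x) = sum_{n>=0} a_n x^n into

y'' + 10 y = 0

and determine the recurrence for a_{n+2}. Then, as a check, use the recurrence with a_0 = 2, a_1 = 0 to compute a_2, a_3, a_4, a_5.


Substitute y = sum_n a_n x^n into y'' + (const) y = 0.
y''(x) = sum_{n>=0} (n+2)(n+1) a_{n+2} x^n.
The ODE becomes sum_n [(n+2)(n+1) a_{n+2} + 10 a_n] x^n = 0.
Setting each coefficient to zero gives the recurrence:
  (n+2)(n+1) a_{n+2} + 10 a_n = 0,
  a_{n+2} = -10 / ((n+1)(n+2)) a_n.

Check with a_0 = 2, a_1 = 0 (apply the recurrence for n = 0, 1, 2, 3): a_0 = 2, a_1 = 0, a_2 = -10, a_3 = 0, a_4 = 25/3, a_5 = 0.

a_{n+2} = -10/((n+1)(n+2)) * a_n; check: a_0 = 2, a_1 = 0, a_2 = -10, a_3 = 0, a_4 = 25/3, a_5 = 0


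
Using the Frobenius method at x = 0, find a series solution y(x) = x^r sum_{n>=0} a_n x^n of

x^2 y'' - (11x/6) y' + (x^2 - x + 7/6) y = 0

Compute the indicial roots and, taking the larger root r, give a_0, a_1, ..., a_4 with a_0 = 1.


Write in Frobenius form y'' + (p(x)/x) y' + (q(x)/x^2) y = 0:
  p(x) = -11/6,  q(x) = x^2 - x + 7/6.
Indicial equation: r(r-1) + (-11/6) r + (7/6) = 0 -> roots r_1 = 7/3, r_2 = 1/2.
Take r = r_1 = 7/3. Let y(x) = x^r sum_{n>=0} a_n x^n with a_0 = 1.
Substitute y = x^r sum a_n x^n and match x^{r+n}. The recurrence is
  D(n) a_n - 1 a_{n-1} + 1 a_{n-2} = 0,  where D(n) = (r+n)(r+n-1) + (-11/6)(r+n) + (7/6).
  a_n = [1 a_{n-1} - 1 a_{n-2}] / D(n).
Since the indicial polynomial factors as (r - r_1)(r - r_2), D(n) = (r_1 + n - r_1)(r_1 + n - r_2) = n(n + 11/6).
Evaluating step by step (a_0 = 1):
  n = 1: D(1) = 1(1 + 11/6) = 17/6; numerator = 1(1) = 1; a_1 = (1)/(17/6) = 6/17
  n = 2: D(2) = 2(2 + 11/6) = 23/3; numerator = 1(6/17) - 1(1) = -11/17; a_2 = (-11/17)/(23/3) = -33/391
  n = 3: D(3) = 3(3 + 11/6) = 29/2; numerator = 1(-33/391) - 1(6/17) = -171/391; a_3 = (-171/391)/(29/2) = -342/11339
  n = 4: D(4) = 4(4 + 11/6) = 70/3; numerator = 1(-342/11339) - 1(-33/391) = 615/11339; a_4 = (615/11339)/(70/3) = 369/158746

r = 7/3; a_0 = 1; a_1 = 6/17; a_2 = -33/391; a_3 = -342/11339; a_4 = 369/158746


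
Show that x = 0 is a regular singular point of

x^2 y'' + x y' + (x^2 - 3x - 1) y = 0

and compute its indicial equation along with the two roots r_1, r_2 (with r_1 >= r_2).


Divide by x^2 to reach normal form y'' + P_1(x) y' + P_2(x) y = 0 with P_1(x) = 1/x and P_2(x) = 1 - 3/x - 1/x^2.
x = 0 is a singular point because the y'-coefficient 1/x has a pole at x = 0 and the y-coefficient 1 - 3/x - 1/x^2 has a pole at x = 0.
It is a regular singular point because x P_1(x) = p(x) = 1 and x^2 P_2(x) = q(x) = x^2 - 3x - 1 are polynomials, hence analytic at x = 0.
p(0) = 1,  q(0) = -1.
Indicial equation: r(r-1) + p(0) r + q(0) = 0, i.e. r^2 + (p(0) - 1) r + q(0) = 0, i.e. r^2 - 1 = 0.
Discriminant: (0)^2 - 4(-1) = 4, so r = (0 ± 2)/2.
Solving: r_1 = 1, r_2 = -1.

indicial: r^2 - 1 = 0; roots r_1 = 1, r_2 = -1


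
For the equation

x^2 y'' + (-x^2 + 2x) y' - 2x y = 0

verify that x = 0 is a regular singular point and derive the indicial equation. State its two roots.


Divide by x^2 to reach normal form y'' + P_1(x) y' + P_2(x) y = 0 with P_1(x) = -1 + 2/x and P_2(x) = -2/x.
x = 0 is a singular point because the y'-coefficient -1 + 2/x has a pole at x = 0 and the y-coefficient -2/x has a pole at x = 0.
It is a regular singular point because x P_1(x) = p(x) = 2 - x and x^2 P_2(x) = q(x) = -2x are polynomials, hence analytic at x = 0.
p(0) = 2,  q(0) = 0.
Indicial equation: r(r-1) + p(0) r + q(0) = 0, i.e. r^2 + (p(0) - 1) r + q(0) = 0, i.e. r^2 + 1 r = 0.
Discriminant: (1)^2 - 4(0) = 1, so r = (-1 ± 1)/2.
Solving: r_1 = 0, r_2 = -1.

indicial: r^2 + 1 r = 0; roots r_1 = 0, r_2 = -1


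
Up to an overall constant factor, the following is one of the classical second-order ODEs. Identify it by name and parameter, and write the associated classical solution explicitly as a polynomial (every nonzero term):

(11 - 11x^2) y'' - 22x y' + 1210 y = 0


All three coefficients share the factor 11; dividing through by 11 gives  (1 - x^2) y'' - 2x y' + 110 y = 0.
This matches the Legendre equation (1 - x^2) y'' - 2x y' + n(n+1) y = 0 (note the -2x y' term) with n(n+1) = 110, so n = 10; the polynomial solution is P_10(x).
With y = sum_k a_k x^k, matching x^k gives (k+2)(k+1) a_{k+2} = [k(k+1) - n(n+1)] a_k = (k - 10)(k + 11) a_k. The right side vanishes at k = 10, so the series with the parity of 10 terminates at degree 10.
Standard normalization (P_n(1) = 1): leading coefficient (2n)!/(2^n (n!)^2) = 2432902008176640000/(1024*13168189440000) = 46189/256, so a_10 = 46189/256. Work downward with a_k = (k+1)(k+2) a_{k+2} / ((k - 10)(k + 11)):
  a_8 = (9)(10)(46189/256) / ((8 - 10)(8 + 11)) = (2078505/128)/(-38) = -109395/256
  a_6 = (7)(8)(-109395/256) / ((6 - 10)(6 + 11)) = (-765765/32)/(-68) = 45045/128
  a_4 = (5)(6)(45045/128) / ((4 - 10)(4 + 11)) = (675675/64)/(-90) = -15015/128
  a_2 = (3)(4)(-15015/128) / ((2 - 10)(2 + 11)) = (-45045/32)/(-104) = 3465/256
  a_0 = (1)(2)(3465/256) / ((0 - 10)(0 + 11)) = (3465/128)/(-110) = -63/256
Hence P_10(x) = 46189 x^10/256 - 109395 x^8/256 + 45045 x^6/128 - 15015 x^4/128 + 3465 x^2/256 - 63/256.

P_10(x); series = 46189 x^10/256 - 109395 x^8/256 + 45045 x^6/128 - 15015 x^4/128 + 3465 x^2/256 - 63/256


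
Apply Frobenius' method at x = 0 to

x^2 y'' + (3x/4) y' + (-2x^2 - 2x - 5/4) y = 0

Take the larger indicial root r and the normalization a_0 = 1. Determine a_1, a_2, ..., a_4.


Write in Frobenius form y'' + (p(x)/x) y' + (q(x)/x^2) y = 0:
  p(x) = 3/4,  q(x) = -2x^2 - 2x - 5/4.
Indicial equation: r(r-1) + (3/4) r + (-5/4) = 0 -> roots r_1 = 5/4, r_2 = -1.
Take r = r_1 = 5/4. Let y(x) = x^r sum_{n>=0} a_n x^n with a_0 = 1.
Substitute y = x^r sum a_n x^n and match x^{r+n}. The recurrence is
  D(n) a_n - 2 a_{n-1} - 2 a_{n-2} = 0,  where D(n) = (r+n)(r+n-1) + (3/4)(r+n) + (-5/4).
  a_n = [2 a_{n-1} + 2 a_{n-2}] / D(n).
Since the indicial polynomial factors as (r - r_1)(r - r_2), D(n) = (r_1 + n - r_1)(r_1 + n - r_2) = n(n + 9/4).
Evaluating step by step (a_0 = 1):
  n = 1: D(1) = 1(1 + 9/4) = 13/4; numerator = 2(1) = 2; a_1 = (2)/(13/4) = 8/13
  n = 2: D(2) = 2(2 + 9/4) = 17/2; numerator = 2(8/13) + 2(1) = 42/13; a_2 = (42/13)/(17/2) = 84/221
  n = 3: D(3) = 3(3 + 9/4) = 63/4; numerator = 2(84/221) + 2(8/13) = 440/221; a_3 = (440/221)/(63/4) = 1760/13923
  n = 4: D(4) = 4(4 + 9/4) = 25; numerator = 2(1760/13923) + 2(84/221) = 14104/13923; a_4 = (14104/13923)/(25) = 14104/348075

r = 5/4; a_0 = 1; a_1 = 8/13; a_2 = 84/221; a_3 = 1760/13923; a_4 = 14104/348075


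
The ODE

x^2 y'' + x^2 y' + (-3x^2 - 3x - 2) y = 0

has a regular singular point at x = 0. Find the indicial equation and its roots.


Divide by x^2 to reach normal form y'' + P_1(x) y' + P_2(x) y = 0 with P_1(x) = 1 and P_2(x) = -3 - 3/x - 2/x^2.
x = 0 is a singular point because the y-coefficient -3 - 3/x - 2/x^2 has a pole at x = 0.
It is a regular singular point because x P_1(x) = p(x) = x and x^2 P_2(x) = q(x) = -3x^2 - 3x - 2 are polynomials, hence analytic at x = 0.
p(0) = 0,  q(0) = -2.
Indicial equation: r(r-1) + p(0) r + q(0) = 0, i.e. r^2 + (p(0) - 1) r + q(0) = 0, i.e. r^2 - 1 r - 2 = 0.
Discriminant: (-1)^2 - 4(-2) = 9, so r = (1 ± 3)/2.
Solving: r_1 = 2, r_2 = -1.

indicial: r^2 - 1 r - 2 = 0; roots r_1 = 2, r_2 = -1


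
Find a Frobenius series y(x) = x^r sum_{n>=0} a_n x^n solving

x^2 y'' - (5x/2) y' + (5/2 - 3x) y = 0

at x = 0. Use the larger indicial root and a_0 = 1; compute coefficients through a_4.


Write in Frobenius form y'' + (p(x)/x) y' + (q(x)/x^2) y = 0:
  p(x) = -5/2,  q(x) = 5/2 - 3x.
Indicial equation: r(r-1) + (-5/2) r + (5/2) = 0 -> roots r_1 = 5/2, r_2 = 1.
Take r = r_1 = 5/2. Let y(x) = x^r sum_{n>=0} a_n x^n with a_0 = 1.
Substitute y = x^r sum a_n x^n and match x^{r+n}. The recurrence is
  D(n) a_n - 3 a_{n-1} = 0,  where D(n) = (r+n)(r+n-1) + (-5/2)(r+n) + (5/2).
  a_n = 3 / D(n) * a_{n-1}.
Since the indicial polynomial factors as (r - r_1)(r - r_2), D(n) = (r_1 + n - r_1)(r_1 + n - r_2) = n(n + 3/2).
Evaluating step by step (a_0 = 1):
  n = 1: D(1) = 1(1 + 3/2) = 5/2; numerator = 3(1) = 3; a_1 = (3)/(5/2) = 6/5
  n = 2: D(2) = 2(2 + 3/2) = 7; numerator = 3(6/5) = 18/5; a_2 = (18/5)/(7) = 18/35
  n = 3: D(3) = 3(3 + 3/2) = 27/2; numerator = 3(18/35) = 54/35; a_3 = (54/35)/(27/2) = 4/35
  n = 4: D(4) = 4(4 + 3/2) = 22; numerator = 3(4/35) = 12/35; a_4 = (12/35)/(22) = 6/385

r = 5/2; a_0 = 1; a_1 = 6/5; a_2 = 18/35; a_3 = 4/35; a_4 = 6/385


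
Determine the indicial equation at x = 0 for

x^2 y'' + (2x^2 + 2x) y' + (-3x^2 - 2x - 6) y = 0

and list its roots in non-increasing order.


Divide by x^2 to reach normal form y'' + P_1(x) y' + P_2(x) y = 0 with P_1(x) = 2 + 2/x and P_2(x) = -3 - 2/x - 6/x^2.
x = 0 is a singular point because the y'-coefficient 2 + 2/x has a pole at x = 0 and the y-coefficient -3 - 2/x - 6/x^2 has a pole at x = 0.
It is a regular singular point because x P_1(x) = p(x) = 2x + 2 and x^2 P_2(x) = q(x) = -3x^2 - 2x - 6 are polynomials, hence analytic at x = 0.
p(0) = 2,  q(0) = -6.
Indicial equation: r(r-1) + p(0) r + q(0) = 0, i.e. r^2 + (p(0) - 1) r + q(0) = 0, i.e. r^2 + 1 r - 6 = 0.
Discriminant: (1)^2 - 4(-6) = 25, so r = (-1 ± 5)/2.
Solving: r_1 = 2, r_2 = -3.

indicial: r^2 + 1 r - 6 = 0; roots r_1 = 2, r_2 = -3


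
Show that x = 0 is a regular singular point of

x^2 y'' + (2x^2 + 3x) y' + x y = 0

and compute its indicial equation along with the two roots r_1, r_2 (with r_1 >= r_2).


Divide by x^2 to reach normal form y'' + P_1(x) y' + P_2(x) y = 0 with P_1(x) = 2 + 3/x and P_2(x) = 1/x.
x = 0 is a singular point because the y'-coefficient 2 + 3/x has a pole at x = 0 and the y-coefficient 1/x has a pole at x = 0.
It is a regular singular point because x P_1(x) = p(x) = 2x + 3 and x^2 P_2(x) = q(x) = x are polynomials, hence analytic at x = 0.
p(0) = 3,  q(0) = 0.
Indicial equation: r(r-1) + p(0) r + q(0) = 0, i.e. r^2 + (p(0) - 1) r + q(0) = 0, i.e. r^2 + 2 r = 0.
Discriminant: (2)^2 - 4(0) = 4, so r = (-2 ± 2)/2.
Solving: r_1 = 0, r_2 = -2.

indicial: r^2 + 2 r = 0; roots r_1 = 0, r_2 = -2


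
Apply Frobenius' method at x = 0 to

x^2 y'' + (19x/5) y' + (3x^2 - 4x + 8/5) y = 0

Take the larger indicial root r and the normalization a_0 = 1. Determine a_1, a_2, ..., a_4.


Write in Frobenius form y'' + (p(x)/x) y' + (q(x)/x^2) y = 0:
  p(x) = 19/5,  q(x) = 3x^2 - 4x + 8/5.
Indicial equation: r(r-1) + (19/5) r + (8/5) = 0 -> roots r_1 = -4/5, r_2 = -2.
Take r = r_1 = -4/5. Let y(x) = x^r sum_{n>=0} a_n x^n with a_0 = 1.
Substitute y = x^r sum a_n x^n and match x^{r+n}. The recurrence is
  D(n) a_n - 4 a_{n-1} + 3 a_{n-2} = 0,  where D(n) = (r+n)(r+n-1) + (19/5)(r+n) + (8/5).
  a_n = [4 a_{n-1} - 3 a_{n-2}] / D(n).
Since the indicial polynomial factors as (r - r_1)(r - r_2), D(n) = (r_1 + n - r_1)(r_1 + n - r_2) = n(n + 6/5).
Evaluating step by step (a_0 = 1):
  n = 1: D(1) = 1(1 + 6/5) = 11/5; numerator = 4(1) = 4; a_1 = (4)/(11/5) = 20/11
  n = 2: D(2) = 2(2 + 6/5) = 32/5; numerator = 4(20/11) - 3(1) = 47/11; a_2 = (47/11)/(32/5) = 235/352
  n = 3: D(3) = 3(3 + 6/5) = 63/5; numerator = 4(235/352) - 3(20/11) = -245/88; a_3 = (-245/88)/(63/5) = -175/792
  n = 4: D(4) = 4(4 + 6/5) = 104/5; numerator = 4(-175/792) - 3(235/352) = -9145/3168; a_4 = (-9145/3168)/(104/5) = -45725/329472

r = -4/5; a_0 = 1; a_1 = 20/11; a_2 = 235/352; a_3 = -175/792; a_4 = -45725/329472


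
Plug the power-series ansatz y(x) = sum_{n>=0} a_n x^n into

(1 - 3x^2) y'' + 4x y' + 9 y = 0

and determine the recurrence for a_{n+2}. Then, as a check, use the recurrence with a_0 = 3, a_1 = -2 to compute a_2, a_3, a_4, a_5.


Substitute y = sum_n a_n x^n.
(1 - 3 x^2) y'' contributes (n+2)(n+1) a_{n+2} - 3 n(n-1) a_n at x^n.
4 x y'(x) contributes 4 n a_n at x^n.
9 y(x) contributes 9 a_n at x^n.
Matching x^n: (n+2)(n+1) a_{n+2} + (-3 n(n-1) + 4 n + 9) a_n = 0.
Thus a_{n+2} = (3 n(n-1) - 4 n - 9) / ((n+1)(n+2)) * a_n.

Check with a_0 = 3, a_1 = -2 (apply the recurrence for n = 0, 1, 2, 3): a_0 = 3, a_1 = -2, a_2 = -27/2, a_3 = 13/3, a_4 = 99/8, a_5 = -13/20.

a_(n+2) = (3 n(n-1) - 4 n - 9) / ((n+1)(n+2)) * a_n; check: a_0 = 3, a_1 = -2, a_2 = -27/2, a_3 = 13/3, a_4 = 99/8, a_5 = -13/20


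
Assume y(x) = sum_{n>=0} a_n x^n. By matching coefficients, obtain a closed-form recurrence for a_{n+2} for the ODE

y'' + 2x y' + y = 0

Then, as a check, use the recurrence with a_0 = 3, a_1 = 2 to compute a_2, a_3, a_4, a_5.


Substitute y = sum_n a_n x^n.
y''(x) has coefficient (n+2)(n+1) a_{n+2} at x^n;
2 x y'(x) has coefficient 2 n a_n at x^n (shift);
y(x) has coefficient 1 a_n at x^n.
Matching x^n: (n+2)(n+1) a_{n+2} + (2n + 1) a_n = 0.
Thus a_{n+2} = (-2n - 1) / ((n+1)(n+2)) * a_n.

Check with a_0 = 3, a_1 = 2 (apply the recurrence for n = 0, 1, 2, 3): a_0 = 3, a_1 = 2, a_2 = -3/2, a_3 = -1, a_4 = 5/8, a_5 = 7/20.

a_(n+2) = (-2n - 1) / ((n+1)(n+2)) * a_n; check: a_0 = 3, a_1 = 2, a_2 = -3/2, a_3 = -1, a_4 = 5/8, a_5 = 7/20


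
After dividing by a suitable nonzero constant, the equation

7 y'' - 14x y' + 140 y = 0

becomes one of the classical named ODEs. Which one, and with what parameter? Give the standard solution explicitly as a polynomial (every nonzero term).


All three coefficients share the factor 7; dividing through by 7 gives  y'' - 2x y' + 20 y = 0.
This matches the Hermite equation y'' - 2x y' + 2n y = 0 with 2n = 20, so n = 10; the polynomial solution is H_10(x).
With y = sum_k a_k x^k, matching x^k gives (k+2)(k+1) a_{k+2} = 2(k - n) a_k = 2(k - 10) a_k. The right side vanishes at k = 10, so the series with the parity of 10 terminates at degree 10.
Standard normalization: leading coefficient of H_n is 2^n, so a_10 = 2^10 = 1024. Work downward with a_k = (k+1)(k+2) a_{k+2} / (2(k - n)):
  a_8 = (9)(10)(1024) / (2(8 - 10)) = 92160/(-4) = -23040
  a_6 = (7)(8)(-23040) / (2(6 - 10)) = -1290240/(-8) = 161280
  a_4 = (5)(6)(161280) / (2(4 - 10)) = 4838400/(-12) = -403200
  a_2 = (3)(4)(-403200) / (2(2 - 10)) = -4838400/(-16) = 302400
  a_0 = (1)(2)(302400) / (2(0 - 10)) = 604800/(-20) = -30240
Hence H_10(x) = 1024 x^10 - 23040 x^8 + 161280 x^6 - 403200 x^4 + 302400 x^2 - 30240.

H_10(x); series = 1024 x^10 - 23040 x^8 + 161280 x^6 - 403200 x^4 + 302400 x^2 - 30240


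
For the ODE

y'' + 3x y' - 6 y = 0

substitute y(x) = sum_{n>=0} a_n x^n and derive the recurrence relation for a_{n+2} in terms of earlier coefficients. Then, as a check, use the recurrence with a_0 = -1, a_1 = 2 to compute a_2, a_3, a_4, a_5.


Substitute y = sum_n a_n x^n.
y''(x) has coefficient (n+2)(n+1) a_{n+2} at x^n;
3 x y'(x) has coefficient 3 n a_n at x^n (shift);
-6 y(x) has coefficient -6 a_n at x^n.
Matching x^n: (n+2)(n+1) a_{n+2} + (3n - 6) a_n = 0.
Thus a_{n+2} = (-3n + 6) / ((n+1)(n+2)) * a_n.

Check with a_0 = -1, a_1 = 2 (apply the recurrence for n = 0, 1, 2, 3): a_0 = -1, a_1 = 2, a_2 = -3, a_3 = 1, a_4 = 0, a_5 = -3/20.

a_(n+2) = (-3n + 6) / ((n+1)(n+2)) * a_n; check: a_0 = -1, a_1 = 2, a_2 = -3, a_3 = 1, a_4 = 0, a_5 = -3/20


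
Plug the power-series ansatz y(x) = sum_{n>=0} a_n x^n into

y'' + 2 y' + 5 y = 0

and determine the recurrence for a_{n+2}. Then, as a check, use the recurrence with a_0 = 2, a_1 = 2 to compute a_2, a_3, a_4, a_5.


Substitute y = sum_n a_n x^n.
y''(x) has coefficient (n+2)(n+1) a_{n+2} at x^n;
2 y'(x) has coefficient 2 (n+1) a_{n+1} at x^n;
5 y(x) has coefficient 5 a_n at x^n.
Matching x^n: (n+2)(n+1) a_{n+2} + 2 (n+1) a_{n+1} + 5 a_n = 0.
Thus a_{n+2} = [-2 (n+1) a_{n+1} - 5 a_n] / ((n+1)(n+2)).

Check with a_0 = 2, a_1 = 2 (apply the recurrence for n = 0, 1, 2, 3): a_0 = 2, a_1 = 2, a_2 = -7, a_3 = 3, a_4 = 17/12, a_5 = -79/60.

a_(n+2) = [-2 (n+1) a_(n+1) - 5 a_n] / ((n+1)(n+2)); check: a_0 = 2, a_1 = 2, a_2 = -7, a_3 = 3, a_4 = 17/12, a_5 = -79/60


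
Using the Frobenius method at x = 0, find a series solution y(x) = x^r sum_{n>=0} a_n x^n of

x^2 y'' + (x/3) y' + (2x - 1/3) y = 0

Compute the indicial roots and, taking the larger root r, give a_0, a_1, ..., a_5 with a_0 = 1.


Write in Frobenius form y'' + (p(x)/x) y' + (q(x)/x^2) y = 0:
  p(x) = 1/3,  q(x) = 2x - 1/3.
Indicial equation: r(r-1) + (1/3) r + (-1/3) = 0 -> roots r_1 = 1, r_2 = -1/3.
Take r = r_1 = 1. Let y(x) = x^r sum_{n>=0} a_n x^n with a_0 = 1.
Substitute y = x^r sum a_n x^n and match x^{r+n}. The recurrence is
  D(n) a_n + 2 a_{n-1} = 0,  where D(n) = (r+n)(r+n-1) + (1/3)(r+n) + (-1/3).
  a_n = -2 / D(n) * a_{n-1}.
Since the indicial polynomial factors as (r - r_1)(r - r_2), D(n) = (r_1 + n - r_1)(r_1 + n - r_2) = n(n + 4/3).
Evaluating step by step (a_0 = 1):
  n = 1: D(1) = 1(1 + 4/3) = 7/3; numerator = -2(1) = -2; a_1 = (-2)/(7/3) = -6/7
  n = 2: D(2) = 2(2 + 4/3) = 20/3; numerator = -2(-6/7) = 12/7; a_2 = (12/7)/(20/3) = 9/35
  n = 3: D(3) = 3(3 + 4/3) = 13; numerator = -2(9/35) = -18/35; a_3 = (-18/35)/(13) = -18/455
  n = 4: D(4) = 4(4 + 4/3) = 64/3; numerator = -2(-18/455) = 36/455; a_4 = (36/455)/(64/3) = 27/7280
  n = 5: D(5) = 5(5 + 4/3) = 95/3; numerator = -2(27/7280) = -27/3640; a_5 = (-27/3640)/(95/3) = -81/345800

r = 1; a_0 = 1; a_1 = -6/7; a_2 = 9/35; a_3 = -18/455; a_4 = 27/7280; a_5 = -81/345800


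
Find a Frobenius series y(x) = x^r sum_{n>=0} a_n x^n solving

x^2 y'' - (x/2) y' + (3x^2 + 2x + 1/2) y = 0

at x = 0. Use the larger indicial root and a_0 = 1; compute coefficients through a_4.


Write in Frobenius form y'' + (p(x)/x) y' + (q(x)/x^2) y = 0:
  p(x) = -1/2,  q(x) = 3x^2 + 2x + 1/2.
Indicial equation: r(r-1) + (-1/2) r + (1/2) = 0 -> roots r_1 = 1, r_2 = 1/2.
Take r = r_1 = 1. Let y(x) = x^r sum_{n>=0} a_n x^n with a_0 = 1.
Substitute y = x^r sum a_n x^n and match x^{r+n}. The recurrence is
  D(n) a_n + 2 a_{n-1} + 3 a_{n-2} = 0,  where D(n) = (r+n)(r+n-1) + (-1/2)(r+n) + (1/2).
  a_n = [-2 a_{n-1} - 3 a_{n-2}] / D(n).
Since the indicial polynomial factors as (r - r_1)(r - r_2), D(n) = (r_1 + n - r_1)(r_1 + n - r_2) = n(n + 1/2).
Evaluating step by step (a_0 = 1):
  n = 1: D(1) = 1(1 + 1/2) = 3/2; numerator = -2(1) = -2; a_1 = (-2)/(3/2) = -4/3
  n = 2: D(2) = 2(2 + 1/2) = 5; numerator = -2(-4/3) - 3(1) = -1/3; a_2 = (-1/3)/(5) = -1/15
  n = 3: D(3) = 3(3 + 1/2) = 21/2; numerator = -2(-1/15) - 3(-4/3) = 62/15; a_3 = (62/15)/(21/2) = 124/315
  n = 4: D(4) = 4(4 + 1/2) = 18; numerator = -2(124/315) - 3(-1/15) = -37/63; a_4 = (-37/63)/(18) = -37/1134

r = 1; a_0 = 1; a_1 = -4/3; a_2 = -1/15; a_3 = 124/315; a_4 = -37/1134


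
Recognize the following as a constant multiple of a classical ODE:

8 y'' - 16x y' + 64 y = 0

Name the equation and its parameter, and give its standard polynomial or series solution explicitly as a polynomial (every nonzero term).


All three coefficients share the factor 8; dividing through by 8 gives  y'' - 2x y' + 8 y = 0.
This matches the Hermite equation y'' - 2x y' + 2n y = 0 with 2n = 8, so n = 4; the polynomial solution is H_4(x).
With y = sum_k a_k x^k, matching x^k gives (k+2)(k+1) a_{k+2} = 2(k - n) a_k = 2(k - 4) a_k. The right side vanishes at k = 4, so the series with the parity of 4 terminates at degree 4.
Standard normalization: leading coefficient of H_n is 2^n, so a_4 = 2^4 = 16. Work downward with a_k = (k+1)(k+2) a_{k+2} / (2(k - n)):
  a_2 = (3)(4)(16) / (2(2 - 4)) = 192/(-4) = -48
  a_0 = (1)(2)(-48) / (2(0 - 4)) = -96/(-8) = 12
Hence H_4(x) = 16 x^4 - 48 x^2 + 12.

H_4(x); series = 16 x^4 - 48 x^2 + 12


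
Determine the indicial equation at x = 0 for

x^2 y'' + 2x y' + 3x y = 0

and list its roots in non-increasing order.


Divide by x^2 to reach normal form y'' + P_1(x) y' + P_2(x) y = 0 with P_1(x) = 2/x and P_2(x) = 3/x.
x = 0 is a singular point because the y'-coefficient 2/x has a pole at x = 0 and the y-coefficient 3/x has a pole at x = 0.
It is a regular singular point because x P_1(x) = p(x) = 2 and x^2 P_2(x) = q(x) = 3x are polynomials, hence analytic at x = 0.
p(0) = 2,  q(0) = 0.
Indicial equation: r(r-1) + p(0) r + q(0) = 0, i.e. r^2 + (p(0) - 1) r + q(0) = 0, i.e. r^2 + 1 r = 0.
Discriminant: (1)^2 - 4(0) = 1, so r = (-1 ± 1)/2.
Solving: r_1 = 0, r_2 = -1.

indicial: r^2 + 1 r = 0; roots r_1 = 0, r_2 = -1


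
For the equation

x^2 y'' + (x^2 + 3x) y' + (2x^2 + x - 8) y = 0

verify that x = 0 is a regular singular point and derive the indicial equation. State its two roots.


Divide by x^2 to reach normal form y'' + P_1(x) y' + P_2(x) y = 0 with P_1(x) = 1 + 3/x and P_2(x) = 2 + 1/x - 8/x^2.
x = 0 is a singular point because the y'-coefficient 1 + 3/x has a pole at x = 0 and the y-coefficient 2 + 1/x - 8/x^2 has a pole at x = 0.
It is a regular singular point because x P_1(x) = p(x) = x + 3 and x^2 P_2(x) = q(x) = 2x^2 + x - 8 are polynomials, hence analytic at x = 0.
p(0) = 3,  q(0) = -8.
Indicial equation: r(r-1) + p(0) r + q(0) = 0, i.e. r^2 + (p(0) - 1) r + q(0) = 0, i.e. r^2 + 2 r - 8 = 0.
Discriminant: (2)^2 - 4(-8) = 36, so r = (-2 ± 6)/2.
Solving: r_1 = 2, r_2 = -4.

indicial: r^2 + 2 r - 8 = 0; roots r_1 = 2, r_2 = -4


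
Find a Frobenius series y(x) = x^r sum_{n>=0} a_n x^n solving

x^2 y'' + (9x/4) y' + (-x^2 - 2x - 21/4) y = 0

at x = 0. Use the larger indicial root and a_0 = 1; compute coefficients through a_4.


Write in Frobenius form y'' + (p(x)/x) y' + (q(x)/x^2) y = 0:
  p(x) = 9/4,  q(x) = -x^2 - 2x - 21/4.
Indicial equation: r(r-1) + (9/4) r + (-21/4) = 0 -> roots r_1 = 7/4, r_2 = -3.
Take r = r_1 = 7/4. Let y(x) = x^r sum_{n>=0} a_n x^n with a_0 = 1.
Substitute y = x^r sum a_n x^n and match x^{r+n}. The recurrence is
  D(n) a_n - 2 a_{n-1} - 1 a_{n-2} = 0,  where D(n) = (r+n)(r+n-1) + (9/4)(r+n) + (-21/4).
  a_n = [2 a_{n-1} + 1 a_{n-2}] / D(n).
Since the indicial polynomial factors as (r - r_1)(r - r_2), D(n) = (r_1 + n - r_1)(r_1 + n - r_2) = n(n + 19/4).
Evaluating step by step (a_0 = 1):
  n = 1: D(1) = 1(1 + 19/4) = 23/4; numerator = 2(1) = 2; a_1 = (2)/(23/4) = 8/23
  n = 2: D(2) = 2(2 + 19/4) = 27/2; numerator = 2(8/23) + 1(1) = 39/23; a_2 = (39/23)/(27/2) = 26/207
  n = 3: D(3) = 3(3 + 19/4) = 93/4; numerator = 2(26/207) + 1(8/23) = 124/207; a_3 = (124/207)/(93/4) = 16/621
  n = 4: D(4) = 4(4 + 19/4) = 35; numerator = 2(16/621) + 1(26/207) = 110/621; a_4 = (110/621)/(35) = 22/4347

r = 7/4; a_0 = 1; a_1 = 8/23; a_2 = 26/207; a_3 = 16/621; a_4 = 22/4347


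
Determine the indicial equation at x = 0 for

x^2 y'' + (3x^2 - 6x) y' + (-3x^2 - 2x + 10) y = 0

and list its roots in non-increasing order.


Divide by x^2 to reach normal form y'' + P_1(x) y' + P_2(x) y = 0 with P_1(x) = 3 - 6/x and P_2(x) = -3 - 2/x + 10/x^2.
x = 0 is a singular point because the y'-coefficient 3 - 6/x has a pole at x = 0 and the y-coefficient -3 - 2/x + 10/x^2 has a pole at x = 0.
It is a regular singular point because x P_1(x) = p(x) = 3x - 6 and x^2 P_2(x) = q(x) = -3x^2 - 2x + 10 are polynomials, hence analytic at x = 0.
p(0) = -6,  q(0) = 10.
Indicial equation: r(r-1) + p(0) r + q(0) = 0, i.e. r^2 + (p(0) - 1) r + q(0) = 0, i.e. r^2 - 7 r + 10 = 0.
Discriminant: (-7)^2 - 4(10) = 9, so r = (7 ± 3)/2.
Solving: r_1 = 5, r_2 = 2.

indicial: r^2 - 7 r + 10 = 0; roots r_1 = 5, r_2 = 2


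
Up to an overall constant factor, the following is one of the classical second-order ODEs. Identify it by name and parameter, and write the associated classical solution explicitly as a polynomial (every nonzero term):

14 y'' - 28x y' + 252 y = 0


All three coefficients share the factor 14; dividing through by 14 gives  y'' - 2x y' + 18 y = 0.
This matches the Hermite equation y'' - 2x y' + 2n y = 0 with 2n = 18, so n = 9; the polynomial solution is H_9(x).
With y = sum_k a_k x^k, matching x^k gives (k+2)(k+1) a_{k+2} = 2(k - n) a_k = 2(k - 9) a_k. The right side vanishes at k = 9, so the series with the parity of 9 terminates at degree 9.
Standard normalization: leading coefficient of H_n is 2^n, so a_9 = 2^9 = 512. Work downward with a_k = (k+1)(k+2) a_{k+2} / (2(k - n)):
  a_7 = (8)(9)(512) / (2(7 - 9)) = 36864/(-4) = -9216
  a_5 = (6)(7)(-9216) / (2(5 - 9)) = -387072/(-8) = 48384
  a_3 = (4)(5)(48384) / (2(3 - 9)) = 967680/(-12) = -80640
  a_1 = (2)(3)(-80640) / (2(1 - 9)) = -483840/(-16) = 30240
Hence H_9(x) = 512 x^9 - 9216 x^7 + 48384 x^5 - 80640 x^3 + 30240 x.

H_9(x); series = 512 x^9 - 9216 x^7 + 48384 x^5 - 80640 x^3 + 30240 x
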